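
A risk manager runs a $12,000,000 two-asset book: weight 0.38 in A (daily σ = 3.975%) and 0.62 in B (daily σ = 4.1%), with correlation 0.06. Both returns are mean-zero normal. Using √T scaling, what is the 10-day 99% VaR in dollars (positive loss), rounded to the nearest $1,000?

σ_p = √(0.38²·3.975² + 0.62²·4.1² + 2·0.06·0.38·0.62·3.975·4.1) = 3.034%.
σ_{10d} = 3.034% × √10 = 9.594%.
z(99%) = 2.326.
VaR = 2.326 × 9.594% = 22.316%; on $12,000,000 that is $2,677,920.

$2,678,000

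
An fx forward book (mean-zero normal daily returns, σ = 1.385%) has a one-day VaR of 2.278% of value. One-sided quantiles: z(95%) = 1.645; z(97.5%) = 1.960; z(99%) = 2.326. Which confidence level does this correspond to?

Implied z = VaR/σ = 2.278 / 1.385 = 1.645.
This matches z(95%) = 1.645.

95%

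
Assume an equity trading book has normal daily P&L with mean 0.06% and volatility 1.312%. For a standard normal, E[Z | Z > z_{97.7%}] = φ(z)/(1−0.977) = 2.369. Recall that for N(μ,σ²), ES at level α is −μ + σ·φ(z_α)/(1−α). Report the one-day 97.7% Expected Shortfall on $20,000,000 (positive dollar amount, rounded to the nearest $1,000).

ES = −(0.06%) + 1.312% × 2.369 = 3.048%.
On $20,000,000: 0.03048 × $20,000,000 = $609,600.

$610,000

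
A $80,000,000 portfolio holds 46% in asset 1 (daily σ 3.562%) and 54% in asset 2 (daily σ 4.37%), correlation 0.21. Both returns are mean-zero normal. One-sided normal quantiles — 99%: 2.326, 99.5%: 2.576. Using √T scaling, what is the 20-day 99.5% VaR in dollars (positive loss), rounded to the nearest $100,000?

$29,000,000

σ_p = √(0.46²·3.562² + 0.54²·4.37² + 2·0.21·0.46·0.54·3.562·4.37) = 3.143%.
σ_{20d} = 3.143% × √20 = 14.056%.
VaR = 2.576 × 14.056% = 36.208%; on $80,000,000 that is $28,966,400.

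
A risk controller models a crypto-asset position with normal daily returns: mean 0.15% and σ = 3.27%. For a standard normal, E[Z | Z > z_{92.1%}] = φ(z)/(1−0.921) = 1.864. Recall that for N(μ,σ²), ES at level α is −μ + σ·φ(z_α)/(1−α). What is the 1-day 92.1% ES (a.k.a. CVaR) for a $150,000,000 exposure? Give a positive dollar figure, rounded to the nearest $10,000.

ES = −(0.15%) + 3.27% × 1.864 = 5.945%.
On $150,000,000: 0.05945 × $150,000,000 = $8,917,500.

$8,920,000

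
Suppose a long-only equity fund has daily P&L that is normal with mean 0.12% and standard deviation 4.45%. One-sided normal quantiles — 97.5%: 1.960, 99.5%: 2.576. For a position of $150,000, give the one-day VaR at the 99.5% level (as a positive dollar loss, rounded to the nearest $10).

VaR = −μ + z·σ = −(0.12%) + 2.576 × 4.45% = 11.343%.
On $150,000: 0.11343 × $150,000 = $17,014.

$17,010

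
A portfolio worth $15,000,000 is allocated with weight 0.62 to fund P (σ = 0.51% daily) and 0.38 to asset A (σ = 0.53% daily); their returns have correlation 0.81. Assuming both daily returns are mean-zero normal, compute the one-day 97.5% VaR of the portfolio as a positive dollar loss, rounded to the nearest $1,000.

$145,000

σ_p² = 0.62²·0.51² + 0.38²·0.53² + 2·0.81·0.62·0.38·0.51·0.53 = 0.2437 (%²).
σ_p = √0.2437 = 0.494%.
At 97.5%, z = 1.960.
VaR = 1.960 × 0.494% = 0.968%; on $15,000,000 that is $145,200.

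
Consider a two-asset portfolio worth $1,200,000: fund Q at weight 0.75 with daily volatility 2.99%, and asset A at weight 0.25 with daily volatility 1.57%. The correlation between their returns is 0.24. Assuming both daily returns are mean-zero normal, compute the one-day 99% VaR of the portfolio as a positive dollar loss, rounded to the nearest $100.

$66,100

σ_p² = 0.75²·2.99² + 0.25²·1.57² + 2·0.24·0.75·0.25·2.99·1.57 = 5.6053 (%²).
σ_p = √5.6053 = 2.368%.
At 99%, z = 2.326.
VaR = 2.326 × 2.368% = 5.508%; on $1,200,000 that is $66,096.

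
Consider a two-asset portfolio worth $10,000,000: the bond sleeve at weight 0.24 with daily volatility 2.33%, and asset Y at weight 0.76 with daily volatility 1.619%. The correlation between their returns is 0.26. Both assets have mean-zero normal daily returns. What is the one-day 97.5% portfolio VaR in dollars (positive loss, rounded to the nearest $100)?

σ_p² = 0.24²·2.33² + 0.76²·1.619² + 2·0.26·0.24·0.76·2.33·1.619 = 2.1845 (%²).
σ_p = √2.1845 = 1.478%.
At 97.5%, z = 1.960.
VaR = 1.960 × 1.478% = 2.897%; on $10,000,000 that is $289,700.

$289,700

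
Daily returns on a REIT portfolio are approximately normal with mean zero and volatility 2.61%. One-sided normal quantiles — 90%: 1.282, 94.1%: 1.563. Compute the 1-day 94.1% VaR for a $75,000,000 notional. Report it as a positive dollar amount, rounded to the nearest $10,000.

VaR = z·σ = 1.563 × 2.61% = 4.079%.
On $75,000,000: 0.04079 × $75,000,000 = $3,059,250.

$3,060,000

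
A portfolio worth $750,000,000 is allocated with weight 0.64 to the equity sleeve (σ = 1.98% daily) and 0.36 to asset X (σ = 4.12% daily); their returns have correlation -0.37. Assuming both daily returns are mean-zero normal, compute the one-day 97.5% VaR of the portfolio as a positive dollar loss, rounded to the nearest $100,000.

$22,800,000

σ_p² = 0.64²·1.98² + 0.36²·4.12² + 2·-0.37·0.64·0.36·1.98·4.12 = 2.4148 (%²).
σ_p = √2.4148 = 1.554%.
At 97.5%, z = 1.960.
VaR = 1.960 × 1.554% = 3.046%; on $750,000,000 that is $22,845,000.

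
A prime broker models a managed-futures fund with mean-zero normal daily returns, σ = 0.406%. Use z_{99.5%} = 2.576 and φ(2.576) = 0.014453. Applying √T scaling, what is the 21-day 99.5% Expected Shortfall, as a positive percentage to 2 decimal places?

5.38%

σ_{21d} = 0.406% × √21 = 1.861%.
ES multiplier = φ(z)/(1−α) = 0.014453/0.005 = 2.891.
ES = 1.861% × 2.891 = 5.380%.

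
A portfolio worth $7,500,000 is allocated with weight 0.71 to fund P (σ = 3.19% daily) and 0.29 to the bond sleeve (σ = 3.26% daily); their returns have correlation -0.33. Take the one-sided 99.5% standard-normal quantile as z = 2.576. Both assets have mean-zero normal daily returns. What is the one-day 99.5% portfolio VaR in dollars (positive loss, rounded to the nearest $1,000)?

σ_p² = 0.71²·3.19² + 0.29²·3.26² + 2·-0.33·0.71·0.29·3.19·3.26 = 4.6103 (%²).
σ_p = √4.6103 = 2.147%.
VaR = 2.576 × 2.147% = 5.531%; on $7,500,000 that is $414,825.

$415,000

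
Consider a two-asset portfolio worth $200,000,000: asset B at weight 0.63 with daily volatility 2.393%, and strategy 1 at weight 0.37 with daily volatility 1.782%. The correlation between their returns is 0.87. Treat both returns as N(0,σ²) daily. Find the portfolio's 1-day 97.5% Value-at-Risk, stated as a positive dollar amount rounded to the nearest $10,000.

$8,260,000

σ_p² = 0.63²·2.393² + 0.37²·1.782² + 2·0.87·0.63·0.37·2.393·1.782 = 4.4371 (%²).
σ_p = √4.4371 = 2.106%.
At 97.5%, z = 1.960.
VaR = 1.960 × 2.106% = 4.128%; on $200,000,000 that is $8,256,000.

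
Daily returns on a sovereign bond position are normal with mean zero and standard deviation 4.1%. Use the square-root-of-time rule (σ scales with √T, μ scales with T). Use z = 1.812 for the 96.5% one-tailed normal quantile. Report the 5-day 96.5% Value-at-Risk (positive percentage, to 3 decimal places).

σ_{5d} = 4.1% × √5 = 9.168%.
VaR = 1.812 × 9.168% = 16.612%.

16.612%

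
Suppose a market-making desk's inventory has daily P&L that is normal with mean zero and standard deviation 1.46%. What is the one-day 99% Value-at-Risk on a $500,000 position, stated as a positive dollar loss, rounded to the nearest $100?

At 99% one-sided, z = 2.326.
VaR = z·σ = 2.326 × 1.46% = 3.396%.
On $500,000: 0.03396 × $500,000 = $16,980.

$17,000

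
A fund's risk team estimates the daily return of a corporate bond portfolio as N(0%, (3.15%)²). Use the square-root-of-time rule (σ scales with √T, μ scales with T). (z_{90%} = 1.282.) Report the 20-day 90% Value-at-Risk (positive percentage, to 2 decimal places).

18.06%

σ_{20d} = 3.15% × √20 = 14.087%.
VaR = 1.282 × 14.087% = 18.060%.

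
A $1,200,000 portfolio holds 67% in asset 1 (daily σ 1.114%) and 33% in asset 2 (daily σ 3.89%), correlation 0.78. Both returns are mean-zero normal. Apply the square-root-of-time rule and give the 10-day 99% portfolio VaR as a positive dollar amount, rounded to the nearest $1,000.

σ_p = √(0.67²·1.114² + 0.33²·3.89² + 2·0.78·0.67·0.33·1.114·3.89) = 1.923%.
σ_{10d} = 1.923% × √10 = 6.081%.
z(99%) = 2.326.
VaR = 2.326 × 6.081% = 14.144%; on $1,200,000 that is $169,728.

$170,000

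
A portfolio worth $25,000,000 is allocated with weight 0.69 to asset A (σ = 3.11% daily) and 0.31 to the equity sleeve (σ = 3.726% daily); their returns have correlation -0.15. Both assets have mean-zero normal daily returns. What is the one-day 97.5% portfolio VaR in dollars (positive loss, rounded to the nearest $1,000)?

$1,117,000

σ_p² = 0.69²·3.11² + 0.31²·3.726² + 2·-0.15·0.69·0.31·3.11·3.726 = 5.1955 (%²).
σ_p = √5.1955 = 2.279%.
At 97.5%, z = 1.960.
VaR = 1.960 × 2.279% = 4.467%; on $25,000,000 that is $1,116,750.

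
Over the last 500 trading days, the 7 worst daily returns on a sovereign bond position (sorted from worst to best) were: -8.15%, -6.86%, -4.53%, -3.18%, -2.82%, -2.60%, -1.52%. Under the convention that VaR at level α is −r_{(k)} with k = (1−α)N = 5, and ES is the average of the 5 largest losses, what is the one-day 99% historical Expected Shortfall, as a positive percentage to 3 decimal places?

5.108%

The 5 worst returns sum to -25.54%.
ES = −(-25.54%) / 5 = 5.108%.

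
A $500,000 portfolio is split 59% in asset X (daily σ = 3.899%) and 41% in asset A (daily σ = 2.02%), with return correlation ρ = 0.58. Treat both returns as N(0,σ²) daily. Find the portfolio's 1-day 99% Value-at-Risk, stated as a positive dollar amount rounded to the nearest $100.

σ_p² = 0.59²·3.899² + 0.41²·2.02² + 2·0.58·0.59·0.41·3.899·2.02 = 8.1878 (%²).
σ_p = √8.1878 = 2.861%.
At 99%, z = 2.326.
VaR = 2.326 × 2.861% = 6.655%; on $500,000 that is $33,275.

$33,300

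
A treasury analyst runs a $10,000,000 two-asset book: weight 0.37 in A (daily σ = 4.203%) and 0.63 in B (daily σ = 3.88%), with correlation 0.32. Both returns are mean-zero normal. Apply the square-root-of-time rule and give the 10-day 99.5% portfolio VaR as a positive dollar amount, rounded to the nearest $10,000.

$2,680,000

σ_p = √(0.37²·4.203² + 0.63²·3.88² + 2·0.32·0.37·0.63·4.203·3.88) = 3.290%.
σ_{10d} = 3.290% × √10 = 10.404%.
z(99.5%) = 2.576.
VaR = 2.576 × 10.404% = 26.801%; on $10,000,000 that is $2,680,100.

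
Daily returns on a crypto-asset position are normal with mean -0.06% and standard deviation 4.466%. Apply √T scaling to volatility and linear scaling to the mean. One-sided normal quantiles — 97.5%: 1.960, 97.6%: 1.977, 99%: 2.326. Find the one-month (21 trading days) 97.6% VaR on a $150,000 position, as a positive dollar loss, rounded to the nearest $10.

σ_{21d} = 4.466% × √21 = 20.466%; μ_{21d} = 21 × -0.06% = -1.260%.
VaR = −(-1.260%) + 1.977 × 20.466% = 41.721%.
On $150,000: 0.41721 × $150,000 = $62,581.

$62,580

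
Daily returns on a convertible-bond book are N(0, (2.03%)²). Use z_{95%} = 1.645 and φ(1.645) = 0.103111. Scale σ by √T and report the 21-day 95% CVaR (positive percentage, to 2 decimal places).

19.18%

σ_{21d} = 2.03% × √21 = 9.303%.
ES multiplier = φ(z)/(1−α) = 0.103111/0.05 = 2.062.
ES = 9.303% × 2.062 = 19.183%.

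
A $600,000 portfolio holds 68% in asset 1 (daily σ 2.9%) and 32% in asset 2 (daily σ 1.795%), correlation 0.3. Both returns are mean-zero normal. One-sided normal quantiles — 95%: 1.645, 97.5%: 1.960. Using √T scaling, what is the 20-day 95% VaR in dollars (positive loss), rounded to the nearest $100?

$97,700

σ_p = √(0.68²·2.9² + 0.32²·1.795² + 2·0.3·0.68·0.32·2.9·1.795) = 2.213%.
σ_{20d} = 2.213% × √20 = 9.897%.
VaR = 1.645 × 9.897% = 16.281%; on $600,000 that is $97,686.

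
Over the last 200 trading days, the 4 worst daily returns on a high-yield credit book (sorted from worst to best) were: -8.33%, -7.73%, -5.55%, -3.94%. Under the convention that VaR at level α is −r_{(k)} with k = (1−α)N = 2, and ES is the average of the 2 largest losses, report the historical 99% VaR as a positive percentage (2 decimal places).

7.73%

k = 2; the 2nd lowest return is -7.73%, so VaR = 7.73%.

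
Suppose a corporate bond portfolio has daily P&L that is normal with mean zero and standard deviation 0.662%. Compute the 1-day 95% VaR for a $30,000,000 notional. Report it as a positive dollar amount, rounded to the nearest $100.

At 95% one-sided, z = 1.645.
VaR = z·σ = 1.645 × 0.662% = 1.089%.
On $30,000,000: 0.01089 × $30,000,000 = $326,700.

$326,700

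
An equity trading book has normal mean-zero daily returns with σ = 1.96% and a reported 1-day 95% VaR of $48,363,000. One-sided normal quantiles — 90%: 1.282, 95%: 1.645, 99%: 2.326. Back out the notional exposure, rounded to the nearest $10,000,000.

$1,500,000,000

VaR as a fraction of value: z·σ = 1.645 × 1.96% = 3.2242%.
Position = $48,363,000 / 0.032242 = $1,500,000,000.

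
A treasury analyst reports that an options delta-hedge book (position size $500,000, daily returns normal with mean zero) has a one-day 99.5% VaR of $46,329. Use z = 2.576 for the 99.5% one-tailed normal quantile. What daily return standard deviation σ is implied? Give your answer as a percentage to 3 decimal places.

VaR as a fraction: $46,329 / $500,000 = 9.266%.
σ = VaR / z = 9.266% / 2.576 = 3.597%.

3.597%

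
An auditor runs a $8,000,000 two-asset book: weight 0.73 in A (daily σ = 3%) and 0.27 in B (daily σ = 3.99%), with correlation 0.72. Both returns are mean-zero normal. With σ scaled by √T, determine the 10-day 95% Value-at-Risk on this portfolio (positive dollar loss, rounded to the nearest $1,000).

$1,273,000

σ_p = √(0.73²·3² + 0.27²·3.99² + 2·0.72·0.73·0.27·3·3.99) = 3.058%.
σ_{10d} = 3.058% × √10 = 9.670%.
z(95%) = 1.645.
VaR = 1.645 × 9.670% = 15.907%; on $8,000,000 that is $1,272,560.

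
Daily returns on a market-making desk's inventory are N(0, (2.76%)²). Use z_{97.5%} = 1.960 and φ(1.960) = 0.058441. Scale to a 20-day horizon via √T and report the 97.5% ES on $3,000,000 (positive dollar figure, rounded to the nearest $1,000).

$866,000

σ_{20d} = 2.76% × √20 = 12.343%.
ES multiplier = φ(z)/(1−α) = 0.058441/0.025 = 2.338.
ES = 12.343% × 2.338 = 28.858%; on $3,000,000: $865,740.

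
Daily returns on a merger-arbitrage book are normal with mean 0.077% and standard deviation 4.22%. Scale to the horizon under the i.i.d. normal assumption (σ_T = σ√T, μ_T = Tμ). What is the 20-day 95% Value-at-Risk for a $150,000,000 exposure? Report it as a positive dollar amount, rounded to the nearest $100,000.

$44,300,000

At 95%, z = 1.645.
σ_{20d} = 4.22% × √20 = 18.872%; μ_{20d} = 20 × 0.077% = 1.540%.
VaR = −(1.540%) + 1.645 × 18.872% = 29.504%.
On $150,000,000: 0.29504 × $150,000,000 = $44,256,000.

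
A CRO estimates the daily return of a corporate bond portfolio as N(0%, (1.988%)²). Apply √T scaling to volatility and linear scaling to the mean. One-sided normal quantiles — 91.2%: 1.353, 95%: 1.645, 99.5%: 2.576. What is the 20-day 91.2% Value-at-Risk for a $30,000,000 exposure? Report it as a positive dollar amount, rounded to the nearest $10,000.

σ_{20d} = 1.988% × √20 = 8.891%.
VaR = 1.353 × 8.891% = 12.030%.
On $30,000,000: 0.12030 × $30,000,000 = $3,609,000.

$3,610,000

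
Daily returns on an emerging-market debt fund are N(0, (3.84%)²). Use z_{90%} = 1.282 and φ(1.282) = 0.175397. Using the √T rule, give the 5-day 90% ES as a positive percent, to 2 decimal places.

σ_{5d} = 3.84% × √5 = 8.587%.
ES multiplier = φ(z)/(1−α) = 0.175397/0.1 = 1.754.
ES = 8.587% × 1.754 = 15.062%.

15.06%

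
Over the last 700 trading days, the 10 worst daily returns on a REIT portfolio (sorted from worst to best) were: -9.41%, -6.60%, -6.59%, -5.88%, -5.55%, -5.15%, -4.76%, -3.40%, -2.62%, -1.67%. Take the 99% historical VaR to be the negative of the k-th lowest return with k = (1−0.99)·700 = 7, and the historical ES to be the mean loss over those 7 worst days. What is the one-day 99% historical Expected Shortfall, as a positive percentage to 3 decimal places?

6.277%

The 7 worst returns sum to -43.94%.
ES = −(-43.94%) / 7 = 6.2771…% ≈ 6.277%.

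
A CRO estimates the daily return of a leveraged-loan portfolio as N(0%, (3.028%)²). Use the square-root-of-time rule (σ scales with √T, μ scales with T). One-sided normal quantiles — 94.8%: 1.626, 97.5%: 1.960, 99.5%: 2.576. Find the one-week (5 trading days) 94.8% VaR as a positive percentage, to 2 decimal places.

σ_{5d} = 3.028% × √5 = 6.771%.
VaR = 1.626 × 6.771% = 11.010%.

11.01%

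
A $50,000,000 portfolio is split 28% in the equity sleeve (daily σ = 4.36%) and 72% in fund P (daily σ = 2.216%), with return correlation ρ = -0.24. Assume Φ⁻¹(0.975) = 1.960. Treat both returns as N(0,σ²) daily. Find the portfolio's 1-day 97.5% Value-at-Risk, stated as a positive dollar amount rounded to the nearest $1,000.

$1,726,000

σ_p² = 0.28²·4.36² + 0.72²·2.216² + 2·-0.24·0.28·0.72·4.36·2.216 = 3.1011 (%²).
σ_p = √3.1011 = 1.761%.
VaR = 1.960 × 1.761% = 3.452%; on $50,000,000 that is $1,726,000.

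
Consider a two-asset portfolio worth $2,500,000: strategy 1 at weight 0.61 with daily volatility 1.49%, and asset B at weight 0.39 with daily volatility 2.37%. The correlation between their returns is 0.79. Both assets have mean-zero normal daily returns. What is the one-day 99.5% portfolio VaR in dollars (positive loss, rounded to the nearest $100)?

σ_p² = 0.61²·1.49² + 0.39²·2.37² + 2·0.79·0.61·0.39·1.49·2.37 = 3.0078 (%²).
σ_p = √3.0078 = 1.734%.
At 99.5%, z = 2.576.
VaR = 2.576 × 1.734% = 4.467%; on $2,500,000 that is $111,675.

$111,700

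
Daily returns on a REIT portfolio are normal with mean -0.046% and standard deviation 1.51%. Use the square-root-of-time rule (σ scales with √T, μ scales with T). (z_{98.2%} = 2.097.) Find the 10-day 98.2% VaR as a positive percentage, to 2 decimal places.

σ_{10d} = 1.51% × √10 = 4.775%; μ_{10d} = 10 × -0.046% = -0.460%.
VaR = −(-0.460%) + 2.097 × 4.775% = 10.473%.

10.47%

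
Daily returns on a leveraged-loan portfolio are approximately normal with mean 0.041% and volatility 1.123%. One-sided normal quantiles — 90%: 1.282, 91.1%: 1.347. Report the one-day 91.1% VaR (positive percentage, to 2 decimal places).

1.47%

VaR = −μ + z·σ = −(0.041%) + 1.347 × 1.123% = 1.472%.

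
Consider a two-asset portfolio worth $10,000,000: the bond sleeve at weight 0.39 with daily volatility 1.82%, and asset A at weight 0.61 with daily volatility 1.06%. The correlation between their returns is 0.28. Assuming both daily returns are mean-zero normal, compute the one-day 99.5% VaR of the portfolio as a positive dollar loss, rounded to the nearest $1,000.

$280,000

σ_p² = 0.39²·1.82² + 0.61²·1.06² + 2·0.28·0.39·0.61·1.82·1.06 = 1.1789 (%²).
σ_p = √1.1789 = 1.086%.
At 99.5%, z = 2.576.
VaR = 2.576 × 1.086% = 2.798%; on $10,000,000 that is $279,800.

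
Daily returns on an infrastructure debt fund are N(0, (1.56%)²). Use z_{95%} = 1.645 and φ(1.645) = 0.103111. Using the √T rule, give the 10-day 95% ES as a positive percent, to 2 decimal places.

σ_{10d} = 1.56% × √10 = 4.933%.
ES multiplier = φ(z)/(1−α) = 0.103111/0.05 = 2.062.
ES = 4.933% × 2.062 = 10.172%.

10.17%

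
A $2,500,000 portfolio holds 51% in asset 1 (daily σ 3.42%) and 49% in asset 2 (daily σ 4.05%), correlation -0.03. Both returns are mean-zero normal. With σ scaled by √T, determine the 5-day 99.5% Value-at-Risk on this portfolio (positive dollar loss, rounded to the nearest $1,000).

$375,000

σ_p = √(0.51²·3.42² + 0.49²·4.05² + 2·-0.03·0.51·0.49·3.42·4.05) = 2.602%.
σ_{5d} = 2.602% × √5 = 5.818%.
z(99.5%) = 2.576.
VaR = 2.576 × 5.818% = 14.987%; on $2,500,000 that is $374,675.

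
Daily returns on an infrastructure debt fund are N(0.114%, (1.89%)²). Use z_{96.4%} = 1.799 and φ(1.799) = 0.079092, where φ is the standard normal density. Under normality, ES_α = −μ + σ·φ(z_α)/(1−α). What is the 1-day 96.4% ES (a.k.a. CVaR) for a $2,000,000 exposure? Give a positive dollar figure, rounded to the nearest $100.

Tail multiplier: φ(z)/(1−α) = 0.079092 / 0.036 = 2.197.
ES = −(0.114%) + 1.89% × 2.197 = 4.038%.
On $2,000,000: 0.04038 × $2,000,000 = $80,760.

$80,800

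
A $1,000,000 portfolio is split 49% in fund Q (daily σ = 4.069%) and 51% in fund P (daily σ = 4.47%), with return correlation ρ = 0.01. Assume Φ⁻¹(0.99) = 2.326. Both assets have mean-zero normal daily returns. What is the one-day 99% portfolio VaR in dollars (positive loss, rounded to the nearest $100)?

σ_p² = 0.49²·4.069² + 0.51²·4.47² + 2·0.01·0.49·0.51·4.069·4.47 = 9.2632 (%²).
σ_p = √9.2632 = 3.044%.
VaR = 2.326 × 3.044% = 7.080%; on $1,000,000 that is $70,800.

$70,800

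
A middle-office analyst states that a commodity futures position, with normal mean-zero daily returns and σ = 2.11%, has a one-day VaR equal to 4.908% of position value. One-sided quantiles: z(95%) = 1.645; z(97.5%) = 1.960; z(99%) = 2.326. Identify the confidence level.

Implied z = VaR/σ = 4.908 / 2.11 = 2.326.
This matches z(99%) = 2.326.

99%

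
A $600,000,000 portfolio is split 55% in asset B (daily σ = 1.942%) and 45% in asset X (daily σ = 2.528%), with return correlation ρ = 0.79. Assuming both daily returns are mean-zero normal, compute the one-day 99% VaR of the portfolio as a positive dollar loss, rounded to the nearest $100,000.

$29,100,000

σ_p² = 0.55²·1.942² + 0.45²·2.528² + 2·0.79·0.55·0.45·1.942·2.528 = 4.3548 (%²).
σ_p = √4.3548 = 2.087%.
At 99%, z = 2.326.
VaR = 2.326 × 2.087% = 4.854%; on $600,000,000 that is $29,124,000.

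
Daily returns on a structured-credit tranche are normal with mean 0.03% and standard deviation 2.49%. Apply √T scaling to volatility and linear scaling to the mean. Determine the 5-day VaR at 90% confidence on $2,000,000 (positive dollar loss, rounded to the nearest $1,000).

At 90%, z = 1.282.
σ_{5d} = 2.49% × √5 = 5.568%; μ_{5d} = 5 × 0.03% = 0.150%.
VaR = −(0.150%) + 1.282 × 5.568% = 6.988%.
On $2,000,000: 0.06988 × $2,000,000 = $139,760.

$140,000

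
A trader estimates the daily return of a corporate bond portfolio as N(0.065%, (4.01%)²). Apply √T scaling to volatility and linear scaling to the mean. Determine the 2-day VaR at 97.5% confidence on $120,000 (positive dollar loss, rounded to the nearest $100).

$13,200

At 97.5%, z = 1.960.
σ_{2d} = 4.01% × √2 = 5.671%; μ_{2d} = 2 × 0.065% = 0.130%.
VaR = −(0.130%) + 1.960 × 5.671% = 10.985%.
On $120,000: 0.10985 × $120,000 = $13,182.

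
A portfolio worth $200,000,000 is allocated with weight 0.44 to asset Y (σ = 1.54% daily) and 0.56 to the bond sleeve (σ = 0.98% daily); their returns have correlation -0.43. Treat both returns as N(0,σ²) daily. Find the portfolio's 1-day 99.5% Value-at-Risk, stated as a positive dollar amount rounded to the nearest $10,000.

σ_p² = 0.44²·1.54² + 0.56²·0.98² + 2·-0.43·0.44·0.56·1.54·0.98 = 0.4405 (%²).
σ_p = √0.4405 = 0.664%.
At 99.5%, z = 2.576.
VaR = 2.576 × 0.664% = 1.710%; on $200,000,000 that is $3,420,000.

$3,420,000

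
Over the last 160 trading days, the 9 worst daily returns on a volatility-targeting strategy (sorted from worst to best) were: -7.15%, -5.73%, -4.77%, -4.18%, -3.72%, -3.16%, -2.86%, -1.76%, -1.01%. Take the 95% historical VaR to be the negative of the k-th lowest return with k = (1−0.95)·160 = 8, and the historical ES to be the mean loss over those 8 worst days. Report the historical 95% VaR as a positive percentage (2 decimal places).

1.76%

k = 8; the 8th lowest return is -1.76%, so VaR = 1.76%.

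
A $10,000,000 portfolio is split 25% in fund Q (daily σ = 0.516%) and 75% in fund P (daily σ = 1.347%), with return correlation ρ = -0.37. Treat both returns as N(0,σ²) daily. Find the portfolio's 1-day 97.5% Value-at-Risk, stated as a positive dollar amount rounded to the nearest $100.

$190,100

σ_p² = 0.25²·0.516² + 0.75²·1.347² + 2·-0.37·0.25·0.75·0.516·1.347 = 0.9408 (%²).
σ_p = √0.9408 = 0.970%.
At 97.5%, z = 1.960.
VaR = 1.960 × 0.970% = 1.901%; on $10,000,000 that is $190,100.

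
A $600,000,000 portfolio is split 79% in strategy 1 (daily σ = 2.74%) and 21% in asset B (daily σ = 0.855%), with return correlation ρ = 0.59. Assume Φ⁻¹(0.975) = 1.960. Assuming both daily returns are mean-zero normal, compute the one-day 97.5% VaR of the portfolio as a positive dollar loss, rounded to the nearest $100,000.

σ_p² = 0.79²·2.74² + 0.21²·0.855² + 2·0.59·0.79·0.21·2.74·0.855 = 5.1763 (%²).
σ_p = √5.1763 = 2.275%.
VaR = 1.960 × 2.275% = 4.459%; on $600,000,000 that is $26,754,000.

$26,800,000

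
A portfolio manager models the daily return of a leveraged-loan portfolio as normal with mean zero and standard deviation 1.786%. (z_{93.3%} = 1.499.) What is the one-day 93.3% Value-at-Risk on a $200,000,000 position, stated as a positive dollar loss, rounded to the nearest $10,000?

VaR = z·σ = 1.499 × 1.786% = 2.677%.
On $200,000,000: 0.02677 × $200,000,000 = $5,354,000.

$5,350,000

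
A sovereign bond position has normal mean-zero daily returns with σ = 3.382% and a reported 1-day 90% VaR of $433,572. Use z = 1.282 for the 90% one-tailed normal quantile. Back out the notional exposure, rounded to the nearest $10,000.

VaR as a fraction of value: z·σ = 1.282 × 3.382% = 4.33572%.
Position = $433,572 / 0.0433572 = $9,999,991.

$10,000,000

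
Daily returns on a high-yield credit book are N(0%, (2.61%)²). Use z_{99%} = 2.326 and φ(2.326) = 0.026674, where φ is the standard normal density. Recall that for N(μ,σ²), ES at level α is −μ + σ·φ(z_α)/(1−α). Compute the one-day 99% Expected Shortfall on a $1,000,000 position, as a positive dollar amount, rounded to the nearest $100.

Tail multiplier: φ(z)/(1−α) = 0.026674 / 0.01 = 2.667.
ES = 2.61% × 2.667 = 6.961%.
On $1,000,000: 0.06961 × $1,000,000 = $69,610.

$69,600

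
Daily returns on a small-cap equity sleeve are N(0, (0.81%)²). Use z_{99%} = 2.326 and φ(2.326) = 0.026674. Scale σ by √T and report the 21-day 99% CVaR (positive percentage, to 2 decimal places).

σ_{21d} = 0.81% × √21 = 3.712%.
ES multiplier = φ(z)/(1−α) = 0.026674/0.01 = 2.667.
ES = 3.712% × 2.667 = 9.900%.

9.90%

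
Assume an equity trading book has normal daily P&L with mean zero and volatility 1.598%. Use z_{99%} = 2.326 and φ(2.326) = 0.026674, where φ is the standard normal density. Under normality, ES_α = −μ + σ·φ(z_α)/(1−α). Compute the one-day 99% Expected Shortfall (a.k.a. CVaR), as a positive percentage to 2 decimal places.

4.26%

Tail multiplier: φ(z)/(1−α) = 0.026674 / 0.01 = 2.667.
ES = 1.598% × 2.667 = 4.262%.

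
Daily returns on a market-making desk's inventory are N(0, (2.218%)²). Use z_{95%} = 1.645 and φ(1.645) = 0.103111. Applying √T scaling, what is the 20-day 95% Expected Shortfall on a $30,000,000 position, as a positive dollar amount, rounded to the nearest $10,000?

$6,140,000

σ_{20d} = 2.218% × √20 = 9.919%.
ES multiplier = φ(z)/(1−α) = 0.103111/0.05 = 2.062.
ES = 9.919% × 2.062 = 20.453%; on $30,000,000: $6,135,900.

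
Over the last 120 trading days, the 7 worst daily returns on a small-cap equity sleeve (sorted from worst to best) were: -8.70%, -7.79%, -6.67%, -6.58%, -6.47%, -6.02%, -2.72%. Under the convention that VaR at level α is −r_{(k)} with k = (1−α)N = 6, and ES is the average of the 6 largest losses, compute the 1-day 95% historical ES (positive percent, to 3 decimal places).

The 6 worst returns sum to -42.23%.
ES = −(-42.23%) / 6 = 7.0383…% ≈ 7.038%.

7.038%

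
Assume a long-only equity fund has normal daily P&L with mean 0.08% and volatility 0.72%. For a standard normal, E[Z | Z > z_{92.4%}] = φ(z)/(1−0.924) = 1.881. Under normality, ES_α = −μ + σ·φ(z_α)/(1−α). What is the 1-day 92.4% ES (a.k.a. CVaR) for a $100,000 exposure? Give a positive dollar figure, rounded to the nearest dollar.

$1,274

ES = −(0.08%) + 0.72% × 1.881 = 1.274%.
On $100,000: 0.01274 × $100,000 = $1,274.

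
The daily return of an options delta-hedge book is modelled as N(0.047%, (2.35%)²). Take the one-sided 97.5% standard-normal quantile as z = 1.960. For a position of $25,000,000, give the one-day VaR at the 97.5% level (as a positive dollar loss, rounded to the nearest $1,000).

VaR = −μ + z·σ = −(0.047%) + 1.960 × 2.35% = 4.559%.
On $25,000,000: 0.04559 × $25,000,000 = $1,139,750.

$1,140,000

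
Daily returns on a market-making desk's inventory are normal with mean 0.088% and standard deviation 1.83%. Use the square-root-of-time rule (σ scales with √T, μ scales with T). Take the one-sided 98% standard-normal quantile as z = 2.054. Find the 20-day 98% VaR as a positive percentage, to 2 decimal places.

σ_{20d} = 1.83% × √20 = 8.184%; μ_{20d} = 20 × 0.088% = 1.760%.
VaR = −(1.760%) + 2.054 × 8.184% = 15.050%.

15.05%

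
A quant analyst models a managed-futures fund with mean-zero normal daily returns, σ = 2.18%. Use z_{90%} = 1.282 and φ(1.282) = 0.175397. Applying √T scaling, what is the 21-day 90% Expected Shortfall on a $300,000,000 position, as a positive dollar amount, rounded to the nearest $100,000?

σ_{21d} = 2.18% × √21 = 9.990%.
ES multiplier = φ(z)/(1−α) = 0.175397/0.1 = 1.754.
ES = 9.990% × 1.754 = 17.522%; on $300,000,000: $52,566,000.

$52,600,000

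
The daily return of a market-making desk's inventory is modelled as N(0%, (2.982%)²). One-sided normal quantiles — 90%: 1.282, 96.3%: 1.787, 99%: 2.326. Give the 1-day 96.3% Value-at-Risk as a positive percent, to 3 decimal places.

5.329%

VaR = z·σ = 1.787 × 2.982% = 5.329%.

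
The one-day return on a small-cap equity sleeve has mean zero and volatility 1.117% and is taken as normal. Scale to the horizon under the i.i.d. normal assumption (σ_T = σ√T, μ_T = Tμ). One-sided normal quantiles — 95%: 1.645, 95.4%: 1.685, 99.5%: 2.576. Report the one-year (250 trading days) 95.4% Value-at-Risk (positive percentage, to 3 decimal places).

29.759%

σ_{250d} = 1.117% × √250 = 17.661%.
VaR = 1.685 × 17.661% = 29.759%.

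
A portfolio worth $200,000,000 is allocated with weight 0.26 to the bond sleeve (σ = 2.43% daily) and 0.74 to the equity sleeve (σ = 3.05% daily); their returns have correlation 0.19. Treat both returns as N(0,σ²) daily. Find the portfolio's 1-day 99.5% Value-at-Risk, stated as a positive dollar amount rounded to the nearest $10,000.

$12,660,000

σ_p² = 0.26²·2.43² + 0.74²·3.05² + 2·0.19·0.26·0.74·2.43·3.05 = 6.0351 (%²).
σ_p = √6.0351 = 2.457%.
At 99.5%, z = 2.576.
VaR = 2.576 × 2.457% = 6.329%; on $200,000,000 that is $12,658,000.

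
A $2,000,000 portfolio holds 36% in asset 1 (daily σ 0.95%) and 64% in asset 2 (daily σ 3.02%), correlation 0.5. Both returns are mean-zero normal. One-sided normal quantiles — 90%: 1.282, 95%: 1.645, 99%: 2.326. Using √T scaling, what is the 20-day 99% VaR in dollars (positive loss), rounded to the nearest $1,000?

σ_p = √(0.36²·0.95² + 0.64²·3.02² + 2·0.5·0.36·0.64·0.95·3.02) = 2.125%.
σ_{20d} = 2.125% × √20 = 9.503%.
VaR = 2.326 × 9.503% = 22.104%; on $2,000,000 that is $442,080.

$442,000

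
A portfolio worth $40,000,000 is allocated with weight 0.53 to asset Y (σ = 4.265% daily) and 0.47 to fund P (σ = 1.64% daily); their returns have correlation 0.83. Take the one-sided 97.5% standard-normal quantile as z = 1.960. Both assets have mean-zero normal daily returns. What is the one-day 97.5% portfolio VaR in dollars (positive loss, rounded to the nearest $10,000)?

σ_p² = 0.53²·4.265² + 0.47²·1.64² + 2·0.83·0.53·0.47·4.265·1.64 = 8.5961 (%²).
σ_p = √8.5961 = 2.932%.
VaR = 1.960 × 2.932% = 5.747%; on $40,000,000 that is $2,298,800.

$2,300,000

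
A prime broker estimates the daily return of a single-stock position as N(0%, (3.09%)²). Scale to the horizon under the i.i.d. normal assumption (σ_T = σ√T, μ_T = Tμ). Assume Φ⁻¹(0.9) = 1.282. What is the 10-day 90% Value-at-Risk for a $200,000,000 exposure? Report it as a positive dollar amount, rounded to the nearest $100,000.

$25,100,000

σ_{10d} = 3.09% × √10 = 9.771%.
VaR = 1.282 × 9.771% = 12.526%.
On $200,000,000: 0.12526 × $200,000,000 = $25,052,000.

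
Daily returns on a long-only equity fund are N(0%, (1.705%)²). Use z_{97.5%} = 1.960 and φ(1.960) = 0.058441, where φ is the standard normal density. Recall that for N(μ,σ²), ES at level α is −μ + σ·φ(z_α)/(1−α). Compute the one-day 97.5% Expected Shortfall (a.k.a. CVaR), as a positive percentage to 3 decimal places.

Tail multiplier: φ(z)/(1−α) = 0.058441 / 0.025 = 2.338.
ES = 1.705% × 2.338 = 3.986%.

3.986%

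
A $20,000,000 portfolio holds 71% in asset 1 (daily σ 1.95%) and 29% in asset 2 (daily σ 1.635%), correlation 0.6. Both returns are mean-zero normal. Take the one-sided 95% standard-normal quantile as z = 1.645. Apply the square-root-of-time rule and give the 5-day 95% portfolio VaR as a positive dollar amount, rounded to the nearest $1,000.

$1,259,000

σ_p = √(0.71²·1.95² + 0.29²·1.635² + 2·0.6·0.71·0.29·1.95·1.635) = 1.712%.
σ_{5d} = 1.712% × √5 = 3.828%.
VaR = 1.645 × 3.828% = 6.297%; on $20,000,000 that is $1,259,400.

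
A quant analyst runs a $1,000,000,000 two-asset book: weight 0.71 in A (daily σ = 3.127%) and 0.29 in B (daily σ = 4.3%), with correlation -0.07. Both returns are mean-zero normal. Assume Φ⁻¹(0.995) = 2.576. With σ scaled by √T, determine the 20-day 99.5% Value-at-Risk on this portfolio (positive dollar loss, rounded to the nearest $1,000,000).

$284,000,000

σ_p = √(0.71²·3.127² + 0.29²·4.3² + 2·-0.07·0.71·0.29·3.127·4.3) = 2.469%.
σ_{20d} = 2.469% × √20 = 11.042%.
VaR = 2.576 × 11.042% = 28.444%; on $1,000,000,000 that is $284,440,000.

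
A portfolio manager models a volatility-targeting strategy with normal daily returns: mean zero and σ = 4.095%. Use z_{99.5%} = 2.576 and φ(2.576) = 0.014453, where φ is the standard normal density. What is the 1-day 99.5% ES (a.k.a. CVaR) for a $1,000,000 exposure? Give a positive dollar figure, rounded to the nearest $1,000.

$118,000

Tail multiplier: φ(z)/(1−α) = 0.014453 / 0.005 = 2.891.
ES = 4.095% × 2.891 = 11.839%.
On $1,000,000: 0.11839 × $1,000,000 = $118,390.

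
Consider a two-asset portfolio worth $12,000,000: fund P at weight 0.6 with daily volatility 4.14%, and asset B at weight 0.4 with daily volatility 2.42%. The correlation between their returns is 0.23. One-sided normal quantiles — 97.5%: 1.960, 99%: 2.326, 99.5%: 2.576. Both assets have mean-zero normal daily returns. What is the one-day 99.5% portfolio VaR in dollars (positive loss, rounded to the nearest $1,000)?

σ_p² = 0.6²·4.14² + 0.4²·2.42² + 2·0.23·0.6·0.4·4.14·2.42 = 8.2134 (%²).
σ_p = √8.2134 = 2.866%.
VaR = 2.576 × 2.866% = 7.383%; on $12,000,000 that is $885,960.

$886,000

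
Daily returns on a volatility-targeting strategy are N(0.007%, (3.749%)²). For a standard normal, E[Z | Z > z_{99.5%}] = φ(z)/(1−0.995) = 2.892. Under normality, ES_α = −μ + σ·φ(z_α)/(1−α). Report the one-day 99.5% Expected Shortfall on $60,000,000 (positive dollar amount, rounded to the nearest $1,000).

$6,501,000

ES = −(0.007%) + 3.749% × 2.892 = 10.835%.
On $60,000,000: 0.10835 × $60,000,000 = $6,501,000.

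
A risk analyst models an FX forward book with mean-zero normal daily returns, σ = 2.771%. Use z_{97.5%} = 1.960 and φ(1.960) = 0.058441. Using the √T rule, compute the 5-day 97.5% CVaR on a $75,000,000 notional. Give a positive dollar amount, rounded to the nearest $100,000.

σ_{5d} = 2.771% × √5 = 6.196%.
ES multiplier = φ(z)/(1−α) = 0.058441/0.025 = 2.338.
ES = 6.196% × 2.338 = 14.486%; on $75,000,000: $10,864,500.

$10,900,000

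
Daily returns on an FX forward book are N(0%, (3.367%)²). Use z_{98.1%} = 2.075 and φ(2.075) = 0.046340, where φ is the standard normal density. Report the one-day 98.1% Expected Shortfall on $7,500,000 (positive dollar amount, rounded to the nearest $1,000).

$616,000

Tail multiplier: φ(z)/(1−α) = 0.046340 / 0.019 = 2.439.
ES = 3.367% × 2.439 = 8.212%.
On $7,500,000: 0.08212 × $7,500,000 = $615,900.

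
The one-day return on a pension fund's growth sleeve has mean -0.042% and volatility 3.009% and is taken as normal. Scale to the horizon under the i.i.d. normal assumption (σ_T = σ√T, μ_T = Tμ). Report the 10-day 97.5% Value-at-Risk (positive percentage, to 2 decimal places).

At 97.5%, z = 1.960.
σ_{10d} = 3.009% × √10 = 9.515%; μ_{10d} = 10 × -0.042% = -0.420%.
VaR = −(-0.420%) + 1.960 × 9.515% = 19.069%.

19.07%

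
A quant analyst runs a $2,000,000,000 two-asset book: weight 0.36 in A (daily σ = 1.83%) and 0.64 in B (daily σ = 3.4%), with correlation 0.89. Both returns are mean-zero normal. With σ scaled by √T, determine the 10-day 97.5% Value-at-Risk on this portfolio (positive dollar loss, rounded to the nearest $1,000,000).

$344,000,000

σ_p = √(0.36²·1.83² + 0.64²·3.4² + 2·0.89·0.36·0.64·1.83·3.4) = 2.779%.
σ_{10d} = 2.779% × √10 = 8.788%.
z(97.5%) = 1.960.
VaR = 1.960 × 8.788% = 17.224%; on $2,000,000,000 that is $344,480,000.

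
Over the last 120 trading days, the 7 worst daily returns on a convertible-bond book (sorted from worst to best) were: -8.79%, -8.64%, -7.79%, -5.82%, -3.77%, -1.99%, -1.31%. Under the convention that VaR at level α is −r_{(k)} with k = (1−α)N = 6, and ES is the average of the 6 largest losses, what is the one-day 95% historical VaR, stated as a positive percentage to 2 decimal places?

k = 6; the 6th lowest return is -1.99%, so VaR = 1.99%.

1.99%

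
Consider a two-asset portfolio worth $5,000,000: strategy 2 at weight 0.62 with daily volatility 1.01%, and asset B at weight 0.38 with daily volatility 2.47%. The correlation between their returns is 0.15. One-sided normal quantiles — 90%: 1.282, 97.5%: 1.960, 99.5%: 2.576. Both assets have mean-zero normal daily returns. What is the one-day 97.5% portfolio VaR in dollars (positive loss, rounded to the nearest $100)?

$118,000

σ_p² = 0.62²·1.01² + 0.38²·2.47² + 2·0.15·0.62·0.38·1.01·2.47 = 1.4494 (%²).
σ_p = √1.4494 = 1.204%.
VaR = 1.960 × 1.204% = 2.360%; on $5,000,000 that is $118,000.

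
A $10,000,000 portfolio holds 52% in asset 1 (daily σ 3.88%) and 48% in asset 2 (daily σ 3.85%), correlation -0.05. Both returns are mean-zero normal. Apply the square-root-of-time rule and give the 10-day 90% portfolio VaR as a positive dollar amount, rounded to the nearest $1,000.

$1,081,000

σ_p = √(0.52²·3.88² + 0.48²·3.85² + 2·-0.05·0.52·0.48·3.88·3.85) = 2.667%.
σ_{10d} = 2.667% × √10 = 8.434%.
z(90%) = 1.282.
VaR = 1.282 × 8.434% = 10.812%; on $10,000,000 that is $1,081,200.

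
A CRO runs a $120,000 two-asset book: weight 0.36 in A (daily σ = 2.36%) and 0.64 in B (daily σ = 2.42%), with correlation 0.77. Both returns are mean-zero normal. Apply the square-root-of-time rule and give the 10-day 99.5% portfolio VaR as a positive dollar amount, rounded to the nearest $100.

$22,200

σ_p = √(0.36²·2.36² + 0.64²·2.42² + 2·0.77·0.36·0.64·2.36·2.42) = 2.269%.
σ_{10d} = 2.269% × √10 = 7.175%.
z(99.5%) = 2.576.
VaR = 2.576 × 7.175% = 18.483%; on $120,000 that is $22,180.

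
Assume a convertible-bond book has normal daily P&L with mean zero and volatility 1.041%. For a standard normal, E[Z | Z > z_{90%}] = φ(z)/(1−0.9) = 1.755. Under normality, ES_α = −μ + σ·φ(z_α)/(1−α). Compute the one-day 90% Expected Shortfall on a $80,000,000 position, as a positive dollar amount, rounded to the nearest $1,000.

$1,462,000

ES = 1.041% × 1.755 = 1.827%.
On $80,000,000: 0.01827 × $80,000,000 = $1,461,600.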